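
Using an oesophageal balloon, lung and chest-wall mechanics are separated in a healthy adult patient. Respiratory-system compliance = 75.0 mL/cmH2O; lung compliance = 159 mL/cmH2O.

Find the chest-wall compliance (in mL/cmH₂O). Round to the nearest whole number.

142

1/Ccw = 1/Crs − 1/CL.
1/Ccw = 1/75.0 − 1/159 = 0.007044.
Ccw = 141.96 mL/cmH2O.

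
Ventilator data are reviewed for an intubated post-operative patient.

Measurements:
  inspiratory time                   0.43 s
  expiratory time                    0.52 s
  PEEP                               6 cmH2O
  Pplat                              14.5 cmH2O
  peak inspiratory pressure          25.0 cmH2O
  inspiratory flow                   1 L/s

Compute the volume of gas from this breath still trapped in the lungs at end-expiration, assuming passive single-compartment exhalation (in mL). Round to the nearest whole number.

162

Vt = flow × Ti = 1 L/s × 0.43 s × 1000 mL/L = 430.0 mL.
R = (PIP − Pplat)/V̇ = (25.0 − 14.5) / 1 = 10.5/1 = 10.5 cmH2O·s/L.
C = Vt/(Pplat − PEEP) = 430.0 / (14.5 − 6) = 430.0/8.5 = 50.588 mL/cmH2O.
τ = R × C = 10.5 × 0.05059 L/cmH2O = 0.5312 s.
Fraction remaining = e^(−Te/τ) = e^(−0.52/0.5312) = 0.3757.
Trapped volume = 430.0 × 0.3757 = 161.55 mL.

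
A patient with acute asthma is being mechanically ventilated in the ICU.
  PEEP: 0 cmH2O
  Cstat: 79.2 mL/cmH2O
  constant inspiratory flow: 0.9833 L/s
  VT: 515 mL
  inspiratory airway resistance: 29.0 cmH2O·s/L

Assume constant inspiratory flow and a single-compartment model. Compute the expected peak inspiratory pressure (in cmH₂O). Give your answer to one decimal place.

35.0

Equation of motion (constant flow): PIP = Vt/C + R·V̇ + PEEP.
PIP = 515/79.2 + 29.0×0.9833 + 0 = 6.503 + 28.516 + 0 = 35.019 cmH2O.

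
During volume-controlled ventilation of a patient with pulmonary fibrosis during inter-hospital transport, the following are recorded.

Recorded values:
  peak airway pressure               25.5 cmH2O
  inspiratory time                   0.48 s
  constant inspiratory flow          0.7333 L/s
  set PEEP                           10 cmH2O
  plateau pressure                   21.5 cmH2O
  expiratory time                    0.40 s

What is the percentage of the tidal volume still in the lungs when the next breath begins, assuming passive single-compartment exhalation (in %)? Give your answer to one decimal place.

Vt = flow × Ti = 0.7333 L/s × 0.48 s × 1000 mL/L = 351.98 mL.
R = (PIP − Pplat)/V̇ = (25.5 − 21.5) / 0.7333 = 4.0/0.7333 = 5.455 cmH2O·s/L.
C = Vt/(Pplat − PEEP) = 351.98 / (21.5 − 10) = 351.98/11.5 = 30.607 mL/cmH2O.
τ = R × C = 5.455 × 0.03061 L/cmH2O = 0.167 s.
Fraction remaining at end-expiration = e^(−Te/τ) = e^(−0.40/0.167) = 0.09115 → 9.115%.

9.1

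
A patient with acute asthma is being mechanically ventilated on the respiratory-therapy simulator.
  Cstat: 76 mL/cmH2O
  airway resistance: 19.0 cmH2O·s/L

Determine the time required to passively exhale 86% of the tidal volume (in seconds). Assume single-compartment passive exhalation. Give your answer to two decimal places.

2.84

τ = R × C = 19.0 × 76 mL/cmH2O = 19.0 × 0.076 L/cmH2O = 1.444 s.
Exhaled fraction f = 1 − e^(−t/τ) → t = −τ·ln(1 − f) = −1.444·ln(0.14) = 2.839 s.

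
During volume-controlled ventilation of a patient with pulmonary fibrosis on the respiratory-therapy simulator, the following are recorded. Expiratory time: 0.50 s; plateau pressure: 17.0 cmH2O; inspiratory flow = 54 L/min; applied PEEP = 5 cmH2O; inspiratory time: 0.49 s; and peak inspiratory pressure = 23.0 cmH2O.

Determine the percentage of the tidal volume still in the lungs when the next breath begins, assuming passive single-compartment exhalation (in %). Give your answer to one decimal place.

Flow: 54 L/min ÷ 60 = 0.9 L/s.
Vt = flow × Ti = 0.9 L/s × 0.49 s × 1000 mL/L = 441.0 mL.
R = (PIP − Pplat)/V̇ = (23.0 − 17.0) / 0.9 = 6.0/0.9 = 6.667 cmH2O·s/L.
C = Vt/(Pplat − PEEP) = 441.0 / (17.0 − 5) = 441.0/12.0 = 36.75 mL/cmH2O.
τ = R × C = 6.667 × 0.03675 L/cmH2O = 0.245 s.
Fraction remaining at end-expiration = e^(−Te/τ) = e^(−0.50/0.245) = 0.1299 → 12.99%.

13.0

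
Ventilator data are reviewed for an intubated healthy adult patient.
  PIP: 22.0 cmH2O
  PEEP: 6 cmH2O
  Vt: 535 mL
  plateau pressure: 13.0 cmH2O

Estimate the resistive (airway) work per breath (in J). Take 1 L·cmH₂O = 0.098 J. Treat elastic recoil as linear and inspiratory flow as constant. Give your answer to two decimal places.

0.47

With constant inspiratory flow the resistive pressure is constant at PIP − Pplat = 22.0 − 13.0 = 9.0 cmH2O, so resistive work = 9.0 × 0.535 = 4.815 L·cmH2O.
× 0.098 J/(L·cmH2O) → 0.4719 J.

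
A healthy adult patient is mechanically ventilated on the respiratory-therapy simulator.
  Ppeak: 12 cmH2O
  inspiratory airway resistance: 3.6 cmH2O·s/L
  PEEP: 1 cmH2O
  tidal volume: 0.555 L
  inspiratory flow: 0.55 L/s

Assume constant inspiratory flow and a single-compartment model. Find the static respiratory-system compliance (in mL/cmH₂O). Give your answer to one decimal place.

Equation of motion (constant flow): PIP = Vt/C + R·V̇ + PEEP.
Vt/C = PIP − R·V̇ − PEEP = 12 − 3.6×0.55 − 1 = 12 − 1.98 − 1 = 9.02 cmH2O.
C = Vt / 9.02 = 555 / 9.02 = 61.53 mL/cmH2O.

61.5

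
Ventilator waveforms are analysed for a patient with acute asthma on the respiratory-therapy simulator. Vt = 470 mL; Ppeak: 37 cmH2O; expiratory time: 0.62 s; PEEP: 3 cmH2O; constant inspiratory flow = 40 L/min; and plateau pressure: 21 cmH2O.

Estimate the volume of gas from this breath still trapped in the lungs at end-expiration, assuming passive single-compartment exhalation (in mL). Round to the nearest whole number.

175

Flow: 40 L/min ÷ 60 = 0.6667 L/s.
R = (PIP − Pplat)/V̇ = (37 − 21) / 0.6667 = 16.0/0.6667 = 23.999 cmH2O·s/L.
C = Vt/(Pplat − PEEP) = 470.0 / (21 − 3) = 470.0/18.0 = 26.111 mL/cmH2O.
τ = R × C = 23.999 × 0.02611 L/cmH2O = 0.6266 s.
Fraction remaining = e^(−Te/τ) = e^(−0.62/0.6266) = 0.3718.
Trapped volume = 470.0 × 0.3718 = 174.75 mL.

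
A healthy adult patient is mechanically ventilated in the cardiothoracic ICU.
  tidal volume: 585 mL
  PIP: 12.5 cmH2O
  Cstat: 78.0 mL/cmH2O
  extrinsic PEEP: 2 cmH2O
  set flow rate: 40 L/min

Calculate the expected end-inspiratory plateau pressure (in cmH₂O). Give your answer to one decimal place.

Pplat = PEEP + Vt / Cstat = 2 + 585 / 78.0 = 2 + 7.5 = 9.5 cmH2O.

9.5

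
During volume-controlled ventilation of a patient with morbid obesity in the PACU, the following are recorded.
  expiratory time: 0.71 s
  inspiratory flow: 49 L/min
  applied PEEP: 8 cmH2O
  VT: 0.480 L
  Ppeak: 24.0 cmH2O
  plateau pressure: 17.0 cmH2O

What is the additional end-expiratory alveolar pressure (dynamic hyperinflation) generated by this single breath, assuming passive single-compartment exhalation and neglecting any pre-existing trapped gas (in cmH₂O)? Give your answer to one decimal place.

1.9

Flow: 49 L/min ÷ 60 = 0.8167 L/s.
R = (PIP − Pplat)/V̇ = (24.0 − 17.0) / 0.8167 = 7.0/0.8167 = 8.571 cmH2O·s/L.
C = Vt/(Pplat − PEEP) = 480.0 / (17.0 − 8) = 480.0/9.0 = 53.333 mL/cmH2O.
τ = R × C = 8.571 × 0.05333 L/cmH2O = 0.4571 s.
Fraction remaining = e^(−Te/τ) = e^(−0.71/0.4571) = 0.2116; trapped volume = 480.0 × 0.2116 = 101.57 mL.
Additional alveolar pressure from trapping ≈ V_trapped / C = 101.57 / 53.333 = 1.904 cmH2O.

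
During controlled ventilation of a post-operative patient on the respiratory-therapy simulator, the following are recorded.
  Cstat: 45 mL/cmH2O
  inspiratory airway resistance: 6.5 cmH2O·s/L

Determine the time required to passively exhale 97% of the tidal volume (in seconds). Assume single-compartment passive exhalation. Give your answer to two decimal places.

τ = R × C = 6.5 × 45 mL/cmH2O = 6.5 × 0.045 L/cmH2O = 0.2925 s.
Exhaled fraction f = 1 − e^(−t/τ) → t = −τ·ln(1 − f) = −0.2925·ln(0.03) = 1.026 s.

1.03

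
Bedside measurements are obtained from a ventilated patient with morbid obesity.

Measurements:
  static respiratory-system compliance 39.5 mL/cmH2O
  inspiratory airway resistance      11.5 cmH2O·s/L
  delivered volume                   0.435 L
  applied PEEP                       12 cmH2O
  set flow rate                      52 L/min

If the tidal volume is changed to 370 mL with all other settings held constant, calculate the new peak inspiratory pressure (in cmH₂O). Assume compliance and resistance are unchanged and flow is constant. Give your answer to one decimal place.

Flow: 52 L/min ÷ 60 = 0.8667 L/s.
PIP = Vt/C + R·V̇ + PEEP (constant-flow equation of motion).
Only the elastic term changes: ΔPIP = ΔVt / C = (370 − 435) / 39.5 = -1.646 cmH2O.
Original PIP = 435/39.5 + 11.5×0.8667 + 12 = 32.98 cmH2O; new PIP = 32.98 + (-1.646) = 31.334 cmH2O.

31.3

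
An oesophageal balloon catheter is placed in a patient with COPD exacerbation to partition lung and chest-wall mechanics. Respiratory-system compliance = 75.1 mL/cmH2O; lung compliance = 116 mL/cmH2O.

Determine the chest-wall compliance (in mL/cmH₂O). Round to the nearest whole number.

213

1/Ccw = 1/Crs − 1/CL.
1/Ccw = 1/75.1 − 1/116 = 0.004695.
Ccw = 212.99 mL/cmH2O.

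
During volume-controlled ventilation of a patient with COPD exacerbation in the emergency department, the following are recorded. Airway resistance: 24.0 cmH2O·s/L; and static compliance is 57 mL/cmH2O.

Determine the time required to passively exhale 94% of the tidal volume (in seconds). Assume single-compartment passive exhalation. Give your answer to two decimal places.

3.85

τ = R × C = 24.0 × 57 mL/cmH2O = 24.0 × 0.057 L/cmH2O = 1.368 s.
Exhaled fraction f = 1 − e^(−t/τ) → t = −τ·ln(1 − f) = −1.368·ln(0.06) = 3.849 s.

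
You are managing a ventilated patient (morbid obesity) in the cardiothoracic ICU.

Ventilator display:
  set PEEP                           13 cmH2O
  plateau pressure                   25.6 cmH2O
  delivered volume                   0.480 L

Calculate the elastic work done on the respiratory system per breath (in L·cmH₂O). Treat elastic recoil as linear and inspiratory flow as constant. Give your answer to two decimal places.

Elastic work ≈ ½ × (Pplat − PEEP) × Vt = 0.5 × (25.6 − 13) × 0.480 L = 0.5 × 12.6 × 0.480 = 3.024 L·cmH2O.

3.02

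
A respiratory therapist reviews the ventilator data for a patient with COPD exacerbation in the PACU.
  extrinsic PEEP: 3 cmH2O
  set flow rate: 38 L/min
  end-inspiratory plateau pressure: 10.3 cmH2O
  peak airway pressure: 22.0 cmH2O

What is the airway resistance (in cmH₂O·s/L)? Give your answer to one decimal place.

Flow: 38 L/min ÷ 60 = 0.6333 L/s.
Raw = (PIP − Pplat) / flow = (22.0 − 10.3) / 0.6333 = 11.7 / 0.6333 = 18.475 cmH2O·s/L.

18.5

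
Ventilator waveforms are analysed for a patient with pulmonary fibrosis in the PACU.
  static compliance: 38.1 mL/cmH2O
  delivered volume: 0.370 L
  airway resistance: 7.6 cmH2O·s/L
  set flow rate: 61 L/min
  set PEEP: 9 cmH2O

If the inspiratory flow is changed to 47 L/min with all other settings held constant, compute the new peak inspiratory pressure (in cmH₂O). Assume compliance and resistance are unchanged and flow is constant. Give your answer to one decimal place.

24.7

Flow: 61 L/min ÷ 60 = 1.0167 L/s.
New flow: 47 L/min ÷ 60 = 0.7833 L/s.
PIP = Vt/C + R·V̇ + PEEP (constant-flow equation of motion).
Only the resistive term changes: ΔPIP = R × ΔV̇ = 7.6 × (0.7833 − 1.0167) = 7.6 × -0.2334 = -1.774 cmH2O.
Original PIP = 370/38.1 + 7.6×1.0167 + 9 = 26.438 cmH2O; new PIP = 26.438 + (-1.774) = 24.664 cmH2O.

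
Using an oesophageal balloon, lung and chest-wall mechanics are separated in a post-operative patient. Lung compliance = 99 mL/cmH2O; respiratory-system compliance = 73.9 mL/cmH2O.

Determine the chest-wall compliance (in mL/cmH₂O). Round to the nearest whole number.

1/Ccw = 1/Crs − 1/CL.
1/Ccw = 1/73.9 − 1/99 = 0.003431.
Ccw = 291.46 mL/cmH2O.

291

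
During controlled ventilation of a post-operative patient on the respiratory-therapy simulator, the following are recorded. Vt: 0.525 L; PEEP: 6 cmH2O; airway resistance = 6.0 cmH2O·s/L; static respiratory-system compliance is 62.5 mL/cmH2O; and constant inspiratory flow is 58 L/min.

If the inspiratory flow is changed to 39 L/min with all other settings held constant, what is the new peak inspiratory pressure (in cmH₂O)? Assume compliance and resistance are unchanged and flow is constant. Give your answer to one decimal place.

18.3

Flow: 58 L/min ÷ 60 = 0.9667 L/s.
New flow: 39 L/min ÷ 60 = 0.65 L/s.
PIP = Vt/C + R·V̇ + PEEP (constant-flow equation of motion).
Only the resistive term changes: ΔPIP = R × ΔV̇ = 6.0 × (0.65 − 0.9667) = 6.0 × -0.3167 = -1.9 cmH2O.
Original PIP = 525/62.5 + 6.0×0.9667 + 6 = 20.2 cmH2O; new PIP = 20.2 + (-1.9) = 18.3 cmH2O.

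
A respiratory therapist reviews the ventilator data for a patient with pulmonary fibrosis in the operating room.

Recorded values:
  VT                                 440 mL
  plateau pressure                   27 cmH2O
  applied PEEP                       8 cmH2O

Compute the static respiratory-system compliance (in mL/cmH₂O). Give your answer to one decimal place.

Cstat = Vt / (Pplat − PEEP) = 440 / (27 − 8) = 440 / 19.0 = 23.158 mL/cmH2O.

23.2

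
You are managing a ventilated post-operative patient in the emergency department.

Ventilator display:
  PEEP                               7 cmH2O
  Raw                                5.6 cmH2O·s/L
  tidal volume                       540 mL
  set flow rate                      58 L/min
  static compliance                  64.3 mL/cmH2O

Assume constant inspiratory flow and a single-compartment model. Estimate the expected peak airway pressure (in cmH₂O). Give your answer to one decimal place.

20.8

Flow: 58 L/min ÷ 60 = 0.9667 L/s.
Equation of motion (constant flow): PIP = Vt/C + R·V̇ + PEEP.
PIP = 540/64.3 + 5.6×0.9667 + 7 = 8.398 + 5.414 + 7 = 20.812 cmH2O.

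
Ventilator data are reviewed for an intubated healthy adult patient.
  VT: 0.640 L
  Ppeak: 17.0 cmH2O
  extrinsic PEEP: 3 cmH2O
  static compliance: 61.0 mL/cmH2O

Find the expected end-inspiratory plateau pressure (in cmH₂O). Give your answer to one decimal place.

13.5

Pplat = PEEP + Vt / Cstat = 3 + 640 / 61.0 = 3 + 10.492 = 13.492 cmH2O.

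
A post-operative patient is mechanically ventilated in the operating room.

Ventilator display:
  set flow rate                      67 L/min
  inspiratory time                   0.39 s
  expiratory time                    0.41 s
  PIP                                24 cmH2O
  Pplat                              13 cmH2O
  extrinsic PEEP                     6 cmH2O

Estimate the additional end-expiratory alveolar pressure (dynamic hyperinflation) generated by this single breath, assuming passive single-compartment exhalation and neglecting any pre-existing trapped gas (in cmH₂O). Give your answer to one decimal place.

Flow: 67 L/min ÷ 60 = 1.1167 L/s.
Vt = flow × Ti = 1.1167 L/s × 0.39 s × 1000 mL/L = 435.51 mL.
R = (PIP − Pplat)/V̇ = (24 − 13) / 1.1167 = 11.0/1.1167 = 9.85 cmH2O·s/L.
C = Vt/(Pplat − PEEP) = 435.51 / (13 − 6) = 435.51/7.0 = 62.216 mL/cmH2O.
τ = R × C = 9.85 × 0.06222 L/cmH2O = 0.6129 s.
Fraction remaining = e^(−Te/τ) = e^(−0.41/0.6129) = 0.5122; trapped volume = 435.51 × 0.5122 = 223.07 mL.
Additional alveolar pressure from trapping ≈ V_trapped / C = 223.07 / 62.216 = 3.585 cmH2O.

3.6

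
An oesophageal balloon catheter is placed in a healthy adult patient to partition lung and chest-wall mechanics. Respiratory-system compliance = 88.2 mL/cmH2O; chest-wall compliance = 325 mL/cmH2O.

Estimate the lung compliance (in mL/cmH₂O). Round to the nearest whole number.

121

1/CL = 1/Crs − 1/Ccw.
1/CL = 1/88.2 − 1/325 = 0.008261.
CL = 121.05 mL/cmH2O.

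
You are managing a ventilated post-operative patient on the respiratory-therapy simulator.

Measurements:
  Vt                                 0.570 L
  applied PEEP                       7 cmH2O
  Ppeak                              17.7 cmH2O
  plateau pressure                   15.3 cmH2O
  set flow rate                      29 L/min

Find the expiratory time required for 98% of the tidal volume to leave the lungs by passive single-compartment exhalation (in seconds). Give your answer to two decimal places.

Flow: 29 L/min ÷ 60 = 0.4833 L/s.
R = (PIP − Pplat)/V̇ = (17.7 − 15.3) / 0.4833 = 2.4/0.4833 = 4.966 cmH2O·s/L.
C = Vt/(Pplat − PEEP) = 570.0 / (15.3 − 7) = 570.0/8.3 = 68.675 mL/cmH2O.
τ = R × C = 4.966 × 0.06868 L/cmH2O = 0.3411 s.
t = −τ·ln(1 − 0.98) = −0.3411·ln(0.02) = 1.334 s.

1.33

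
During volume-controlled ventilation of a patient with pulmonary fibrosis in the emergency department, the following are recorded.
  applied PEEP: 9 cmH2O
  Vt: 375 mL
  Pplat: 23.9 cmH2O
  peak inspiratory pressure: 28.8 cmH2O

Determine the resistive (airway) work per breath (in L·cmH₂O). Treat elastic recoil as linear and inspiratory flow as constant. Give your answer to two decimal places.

1.84

With constant inspiratory flow the resistive pressure is constant at PIP − Pplat = 28.8 − 23.9 = 4.9 cmH2O, so resistive work = 4.9 × 0.375 = 1.838 L·cmH2O.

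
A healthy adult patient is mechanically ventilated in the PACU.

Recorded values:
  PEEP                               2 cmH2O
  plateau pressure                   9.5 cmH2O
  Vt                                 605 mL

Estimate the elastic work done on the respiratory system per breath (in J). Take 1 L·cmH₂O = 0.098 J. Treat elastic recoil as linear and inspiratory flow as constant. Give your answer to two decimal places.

0.22

Elastic work ≈ ½ × (Pplat − PEEP) × Vt = 0.5 × (9.5 − 2) × 0.605 L = 0.5 × 7.5 × 0.605 = 2.269 L·cmH2O.
× 0.098 J/(L·cmH2O) → 0.2224 J.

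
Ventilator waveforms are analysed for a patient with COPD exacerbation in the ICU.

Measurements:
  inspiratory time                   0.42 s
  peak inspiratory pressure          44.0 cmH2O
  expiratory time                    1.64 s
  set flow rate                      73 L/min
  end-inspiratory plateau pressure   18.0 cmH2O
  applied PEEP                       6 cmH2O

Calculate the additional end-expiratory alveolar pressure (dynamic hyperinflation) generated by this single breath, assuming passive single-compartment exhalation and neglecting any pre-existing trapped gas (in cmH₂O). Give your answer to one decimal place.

Flow: 73 L/min ÷ 60 = 1.2167 L/s.
Vt = flow × Ti = 1.2167 L/s × 0.42 s × 1000 mL/L = 511.01 mL.
R = (PIP − Pplat)/V̇ = (44.0 − 18.0) / 1.2167 = 26.0/1.2167 = 21.369 cmH2O·s/L.
C = Vt/(Pplat − PEEP) = 511.01 / (18.0 − 6) = 511.01/12.0 = 42.584 mL/cmH2O.
τ = R × C = 21.369 × 0.04258 L/cmH2O = 0.9099 s.
Fraction remaining = e^(−Te/τ) = e^(−1.64/0.9099) = 0.1649; trapped volume = 511.01 × 0.1649 = 84.266 mL.
Additional alveolar pressure from trapping ≈ V_trapped / C = 84.266 / 42.584 = 1.979 cmH2O.

2.0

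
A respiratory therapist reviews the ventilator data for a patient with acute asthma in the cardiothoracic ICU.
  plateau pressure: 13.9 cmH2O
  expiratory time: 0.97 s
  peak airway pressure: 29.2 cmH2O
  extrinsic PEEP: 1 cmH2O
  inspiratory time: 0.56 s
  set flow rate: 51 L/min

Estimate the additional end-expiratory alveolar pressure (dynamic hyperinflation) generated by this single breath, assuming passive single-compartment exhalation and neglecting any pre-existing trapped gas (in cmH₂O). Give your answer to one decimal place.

3.0

Flow: 51 L/min ÷ 60 = 0.85 L/s.
Vt = flow × Ti = 0.85 L/s × 0.56 s × 1000 mL/L = 476.0 mL.
R = (PIP − Pplat)/V̇ = (29.2 − 13.9) / 0.85 = 15.3/0.85 = 18.0 cmH2O·s/L.
C = Vt/(Pplat − PEEP) = 476.0 / (13.9 − 1) = 476.0/12.9 = 36.899 mL/cmH2O.
τ = R × C = 18.0 × 0.0369 L/cmH2O = 0.6642 s.
Fraction remaining = e^(−Te/τ) = e^(−0.97/0.6642) = 0.2321; trapped volume = 476.0 × 0.2321 = 110.48 mL.
Additional alveolar pressure from trapping ≈ V_trapped / C = 110.48 / 36.899 = 2.994 cmH2O.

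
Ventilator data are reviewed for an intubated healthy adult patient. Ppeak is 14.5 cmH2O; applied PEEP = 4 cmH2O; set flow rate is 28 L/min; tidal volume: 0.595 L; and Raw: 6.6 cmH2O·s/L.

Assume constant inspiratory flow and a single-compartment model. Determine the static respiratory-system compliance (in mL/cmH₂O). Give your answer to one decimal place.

80.2

Flow: 28 L/min ÷ 60 = 0.4667 L/s.
Equation of motion (constant flow): PIP = Vt/C + R·V̇ + PEEP.
Vt/C = PIP − R·V̇ − PEEP = 14.5 − 6.6×0.4667 − 4 = 14.5 − 3.08 − 4 = 7.42 cmH2O.
C = Vt / 7.42 = 595 / 7.42 = 80.189 mL/cmH2O.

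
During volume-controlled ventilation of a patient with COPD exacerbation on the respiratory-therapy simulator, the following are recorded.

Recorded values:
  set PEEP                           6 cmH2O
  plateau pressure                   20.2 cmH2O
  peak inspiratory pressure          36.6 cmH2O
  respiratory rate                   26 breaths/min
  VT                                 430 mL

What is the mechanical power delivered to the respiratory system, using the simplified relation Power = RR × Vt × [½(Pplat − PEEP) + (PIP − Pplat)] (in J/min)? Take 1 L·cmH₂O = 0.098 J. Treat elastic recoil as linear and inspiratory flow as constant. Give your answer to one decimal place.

25.7

Per-breath work = Vt × [½(Pplat−PEEP) + (PIP−Pplat)] = 0.430 × [0.5×14.2 + 16.4] = 0.430 × 23.5 = 10.105 L·cmH2O.
Power = 26 × 10.105 = 262.73 L·cmH2O/min.
× 0.098 J/(L·cmH2O) → 25.748 J/min.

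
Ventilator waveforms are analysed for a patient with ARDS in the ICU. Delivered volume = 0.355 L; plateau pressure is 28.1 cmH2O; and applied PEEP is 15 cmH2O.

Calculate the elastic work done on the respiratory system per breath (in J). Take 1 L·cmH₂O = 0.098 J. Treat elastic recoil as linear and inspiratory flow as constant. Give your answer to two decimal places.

0.23

Elastic work ≈ ½ × (Pplat − PEEP) × Vt = 0.5 × (28.1 − 15) × 0.355 L = 0.5 × 13.1 × 0.355 = 2.325 L·cmH2O.
× 0.098 J/(L·cmH2O) → 0.2279 J.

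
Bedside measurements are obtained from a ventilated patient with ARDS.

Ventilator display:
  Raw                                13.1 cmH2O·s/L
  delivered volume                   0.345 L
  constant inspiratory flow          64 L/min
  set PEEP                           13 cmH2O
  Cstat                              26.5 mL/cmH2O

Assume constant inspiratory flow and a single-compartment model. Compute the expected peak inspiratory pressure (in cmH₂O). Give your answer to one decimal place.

Flow: 64 L/min ÷ 60 = 1.0667 L/s.
Equation of motion (constant flow): PIP = Vt/C + R·V̇ + PEEP.
PIP = 345/26.5 + 13.1×1.0667 + 13 = 13.019 + 13.974 + 13 = 39.993 cmH2O.

40.0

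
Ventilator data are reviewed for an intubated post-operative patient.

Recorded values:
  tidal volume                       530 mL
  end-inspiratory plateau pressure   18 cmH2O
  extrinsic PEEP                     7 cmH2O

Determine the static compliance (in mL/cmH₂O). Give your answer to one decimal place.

Cstat = Vt / (Pplat − PEEP) = 530 / (18 − 7) = 530 / 11.0 = 48.182 mL/cmH2O.

48.2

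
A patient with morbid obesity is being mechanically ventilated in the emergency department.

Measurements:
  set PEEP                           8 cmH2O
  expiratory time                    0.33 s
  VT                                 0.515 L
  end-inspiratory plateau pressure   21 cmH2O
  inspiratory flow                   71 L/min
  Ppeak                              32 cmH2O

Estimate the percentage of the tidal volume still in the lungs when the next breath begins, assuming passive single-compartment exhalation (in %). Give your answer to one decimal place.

Flow: 71 L/min ÷ 60 = 1.1833 L/s.
R = (PIP − Pplat)/V̇ = (32 − 21) / 1.1833 = 11.0/1.1833 = 9.296 cmH2O·s/L.
C = Vt/(Pplat − PEEP) = 515.0 / (21 − 8) = 515.0/13.0 = 39.615 mL/cmH2O.
τ = R × C = 9.296 × 0.03962 L/cmH2O = 0.3683 s.
Fraction remaining at end-expiration = e^(−Te/τ) = e^(−0.33/0.3683) = 0.4082 → 40.82%.

40.8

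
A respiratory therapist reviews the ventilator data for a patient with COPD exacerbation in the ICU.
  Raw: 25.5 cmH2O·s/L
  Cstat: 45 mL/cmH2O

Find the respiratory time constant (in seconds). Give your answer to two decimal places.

τ = R × C = 25.5 × 45 mL/cmH2O = 25.5 × 0.045 L/cmH2O = 1.148 s.

1.15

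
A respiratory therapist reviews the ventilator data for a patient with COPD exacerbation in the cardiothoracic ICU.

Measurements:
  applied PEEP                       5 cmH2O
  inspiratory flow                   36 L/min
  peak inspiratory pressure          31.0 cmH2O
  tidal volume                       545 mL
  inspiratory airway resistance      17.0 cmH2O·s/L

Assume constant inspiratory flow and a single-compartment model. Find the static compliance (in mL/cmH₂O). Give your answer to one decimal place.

34.5

Flow: 36 L/min ÷ 60 = 0.6 L/s.
Equation of motion (constant flow): PIP = Vt/C + R·V̇ + PEEP.
Vt/C = PIP − R·V̇ − PEEP = 31.0 − 17.0×0.6 − 5 = 31.0 − 10.2 − 5 = 15.8 cmH2O.
C = Vt / 15.8 = 545 / 15.8 = 34.494 mL/cmH2O.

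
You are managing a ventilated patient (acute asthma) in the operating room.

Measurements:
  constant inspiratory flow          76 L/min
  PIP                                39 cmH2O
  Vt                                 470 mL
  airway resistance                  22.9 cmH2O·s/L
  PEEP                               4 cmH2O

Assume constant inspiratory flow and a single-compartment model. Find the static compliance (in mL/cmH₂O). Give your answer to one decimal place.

78.4

Flow: 76 L/min ÷ 60 = 1.2667 L/s.
Equation of motion (constant flow): PIP = Vt/C + R·V̇ + PEEP.
Vt/C = PIP − R·V̇ − PEEP = 39 − 22.9×1.2667 − 4 = 39 − 29.007 − 4 = 5.993 cmH2O.
C = Vt / 5.993 = 470 / 5.993 = 78.425 mL/cmH2O.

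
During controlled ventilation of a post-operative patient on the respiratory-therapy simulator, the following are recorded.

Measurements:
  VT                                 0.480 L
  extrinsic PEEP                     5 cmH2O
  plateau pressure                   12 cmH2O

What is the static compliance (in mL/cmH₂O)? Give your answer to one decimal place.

Cstat = Vt / (Pplat − PEEP) = 480 / (12 − 5) = 480 / 7.0 = 68.571 mL/cmH2O.

68.6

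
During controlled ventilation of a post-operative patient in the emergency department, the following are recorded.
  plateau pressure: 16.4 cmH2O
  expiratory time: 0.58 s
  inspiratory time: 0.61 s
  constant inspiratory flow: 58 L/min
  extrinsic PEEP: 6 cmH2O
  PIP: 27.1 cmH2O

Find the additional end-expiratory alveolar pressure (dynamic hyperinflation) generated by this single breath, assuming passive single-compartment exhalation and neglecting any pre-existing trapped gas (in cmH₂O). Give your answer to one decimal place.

4.1

Flow: 58 L/min ÷ 60 = 0.9667 L/s.
Vt = flow × Ti = 0.9667 L/s × 0.61 s × 1000 mL/L = 589.69 mL.
R = (PIP − Pplat)/V̇ = (27.1 − 16.4) / 0.9667 = 10.7/0.9667 = 11.069 cmH2O·s/L.
C = Vt/(Pplat − PEEP) = 589.69 / (16.4 − 6) = 589.69/10.4 = 56.701 mL/cmH2O.
τ = R × C = 11.069 × 0.0567 L/cmH2O = 0.6276 s.
Fraction remaining = e^(−Te/τ) = e^(−0.58/0.6276) = 0.3969; trapped volume = 589.69 × 0.3969 = 234.05 mL.
Additional alveolar pressure from trapping ≈ V_trapped / C = 234.05 / 56.701 = 4.128 cmH2O.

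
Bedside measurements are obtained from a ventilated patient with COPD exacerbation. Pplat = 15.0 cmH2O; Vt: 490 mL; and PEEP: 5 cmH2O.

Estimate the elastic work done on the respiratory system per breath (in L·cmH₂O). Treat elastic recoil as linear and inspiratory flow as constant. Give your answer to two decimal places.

Elastic work ≈ ½ × (Pplat − PEEP) × Vt = 0.5 × (15.0 − 5) × 0.490 L = 0.5 × 10.0 × 0.490 = 2.45 L·cmH2O.

2.45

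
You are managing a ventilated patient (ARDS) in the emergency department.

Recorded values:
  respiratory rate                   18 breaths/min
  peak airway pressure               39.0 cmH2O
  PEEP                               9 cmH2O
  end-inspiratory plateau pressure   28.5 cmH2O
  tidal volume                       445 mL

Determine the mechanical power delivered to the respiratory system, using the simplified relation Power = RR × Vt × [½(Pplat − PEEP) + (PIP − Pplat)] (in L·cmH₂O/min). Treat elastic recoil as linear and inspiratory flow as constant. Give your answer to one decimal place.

Per-breath work = Vt × [½(Pplat−PEEP) + (PIP−Pplat)] = 0.445 × [0.5×19.5 + 10.5] = 0.445 × 20.25 = 9.011 L·cmH2O.
Power = 18 × 9.011 = 162.2 L·cmH2O/min.

162.2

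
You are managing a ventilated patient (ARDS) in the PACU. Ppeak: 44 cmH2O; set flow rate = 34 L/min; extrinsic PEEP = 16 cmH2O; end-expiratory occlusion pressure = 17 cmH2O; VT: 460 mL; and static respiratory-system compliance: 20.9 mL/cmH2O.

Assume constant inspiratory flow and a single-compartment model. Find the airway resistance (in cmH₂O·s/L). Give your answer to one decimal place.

Flow: 34 L/min ÷ 60 = 0.5667 L/s.
Total PEEP = 17 cmH2O (set 16 + intrinsic 1); this is the baseline alveolar pressure.
Equation of motion (constant flow): PIP = Vt/C + R·V̇ + PEEP.
R·V̇ = PIP − Vt/C − PEEP = 44 − 460/20.9 − 17 = 44 − 22.01 − 17 = 4.99 cmH2O.
R = 4.99 / 0.5667 = 8.805 cmH2O·s/L.

8.8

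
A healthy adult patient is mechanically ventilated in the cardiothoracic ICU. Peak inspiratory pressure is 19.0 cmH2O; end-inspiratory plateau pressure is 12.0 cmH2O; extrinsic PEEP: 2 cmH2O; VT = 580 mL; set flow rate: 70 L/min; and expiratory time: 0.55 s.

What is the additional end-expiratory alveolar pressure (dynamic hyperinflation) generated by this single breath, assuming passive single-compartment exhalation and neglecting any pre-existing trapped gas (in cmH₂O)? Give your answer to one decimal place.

Flow: 70 L/min ÷ 60 = 1.1667 L/s.
R = (PIP − Pplat)/V̇ = (19.0 − 12.0) / 1.1667 = 7.0/1.1667 = 6.0 cmH2O·s/L.
C = Vt/(Pplat − PEEP) = 580.0 / (12.0 − 2) = 580.0/10.0 = 58.0 mL/cmH2O.
τ = R × C = 6.0 × 0.058 L/cmH2O = 0.348 s.
Fraction remaining = e^(−Te/τ) = e^(−0.55/0.348) = 0.2059; trapped volume = 580.0 × 0.2059 = 119.42 mL.
Additional alveolar pressure from trapping ≈ V_trapped / C = 119.42 / 58.0 = 2.059 cmH2O.

2.1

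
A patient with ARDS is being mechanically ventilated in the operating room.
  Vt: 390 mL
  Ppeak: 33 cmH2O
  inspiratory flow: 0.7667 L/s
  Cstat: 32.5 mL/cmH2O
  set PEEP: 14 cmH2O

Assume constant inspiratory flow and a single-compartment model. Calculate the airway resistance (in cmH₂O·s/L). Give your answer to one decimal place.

9.1

Equation of motion (constant flow): PIP = Vt/C + R·V̇ + PEEP.
R·V̇ = PIP − Vt/C − PEEP = 33 − 390/32.5 − 14 = 33 − 12.0 − 14 = 7.0 cmH2O.
R = 7.0 / 0.7667 = 9.13 cmH2O·s/L.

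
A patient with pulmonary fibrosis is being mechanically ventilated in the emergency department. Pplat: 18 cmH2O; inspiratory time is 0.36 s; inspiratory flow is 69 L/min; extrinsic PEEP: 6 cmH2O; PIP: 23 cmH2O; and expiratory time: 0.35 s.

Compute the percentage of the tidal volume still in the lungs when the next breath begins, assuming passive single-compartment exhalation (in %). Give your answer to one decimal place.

Flow: 69 L/min ÷ 60 = 1.15 L/s.
Vt = flow × Ti = 1.15 L/s × 0.36 s × 1000 mL/L = 414.0 mL.
R = (PIP − Pplat)/V̇ = (23 − 18) / 1.15 = 5.0/1.15 = 4.348 cmH2O·s/L.
C = Vt/(Pplat − PEEP) = 414.0 / (18 − 6) = 414.0/12.0 = 34.5 mL/cmH2O.
τ = R × C = 4.348 × 0.0345 L/cmH2O = 0.15 s.
Fraction remaining at end-expiration = e^(−Te/τ) = e^(−0.35/0.15) = 0.09697 → 9.697%.

9.7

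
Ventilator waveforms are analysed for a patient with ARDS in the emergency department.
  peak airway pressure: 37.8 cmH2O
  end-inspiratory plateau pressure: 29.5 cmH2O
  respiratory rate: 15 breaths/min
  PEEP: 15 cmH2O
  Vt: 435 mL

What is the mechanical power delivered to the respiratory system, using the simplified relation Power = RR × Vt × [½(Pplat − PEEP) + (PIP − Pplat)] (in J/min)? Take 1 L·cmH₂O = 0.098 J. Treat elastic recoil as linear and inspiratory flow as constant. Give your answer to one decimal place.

Per-breath work = Vt × [½(Pplat−PEEP) + (PIP−Pplat)] = 0.435 × [0.5×14.5 + 8.3] = 0.435 × 15.55 = 6.764 L·cmH2O.
Power = 15 × 6.764 = 101.46 L·cmH2O/min.
× 0.098 J/(L·cmH2O) → 9.943 J/min.

9.9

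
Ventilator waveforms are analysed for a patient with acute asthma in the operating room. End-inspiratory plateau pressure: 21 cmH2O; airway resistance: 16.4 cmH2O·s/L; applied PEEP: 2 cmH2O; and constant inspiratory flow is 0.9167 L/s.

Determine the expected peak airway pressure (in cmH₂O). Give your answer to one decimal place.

36.0

PIP = Pplat + Raw × flow = 21 + 16.4 × 0.9167 = 21 + 15.034 = 36.034 cmH2O.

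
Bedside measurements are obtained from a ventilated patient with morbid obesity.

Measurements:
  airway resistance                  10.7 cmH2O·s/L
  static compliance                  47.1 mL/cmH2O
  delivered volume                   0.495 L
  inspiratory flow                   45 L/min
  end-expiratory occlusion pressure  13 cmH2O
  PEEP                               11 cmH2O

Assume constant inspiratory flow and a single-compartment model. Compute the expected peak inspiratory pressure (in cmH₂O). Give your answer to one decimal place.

Flow: 45 L/min ÷ 60 = 0.75 L/s.
Total PEEP = 13 cmH2O (set 11 + intrinsic 2); this is the baseline alveolar pressure.
Equation of motion (constant flow): PIP = Vt/C + R·V̇ + PEEP.
PIP = 495/47.1 + 10.7×0.75 + 13 = 10.51 + 8.025 + 13 = 31.535 cmH2O.

31.5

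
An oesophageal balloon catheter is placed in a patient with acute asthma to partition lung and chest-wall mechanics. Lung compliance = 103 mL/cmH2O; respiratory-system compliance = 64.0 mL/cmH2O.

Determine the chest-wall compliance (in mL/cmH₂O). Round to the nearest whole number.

1/Ccw = 1/Crs − 1/CL.
1/Ccw = 1/64.0 − 1/103 = 0.005916.
Ccw = 169.03 mL/cmH2O.

169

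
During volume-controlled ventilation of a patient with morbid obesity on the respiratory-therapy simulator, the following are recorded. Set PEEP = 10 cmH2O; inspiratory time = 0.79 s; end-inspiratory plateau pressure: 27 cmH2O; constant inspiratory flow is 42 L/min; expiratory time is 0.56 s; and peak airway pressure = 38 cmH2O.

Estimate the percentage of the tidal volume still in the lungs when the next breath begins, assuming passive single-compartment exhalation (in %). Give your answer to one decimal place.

Flow: 42 L/min ÷ 60 = 0.7 L/s.
Vt = flow × Ti = 0.7 L/s × 0.79 s × 1000 mL/L = 553.0 mL.
R = (PIP − Pplat)/V̇ = (38 − 27) / 0.7 = 11.0/0.7 = 15.714 cmH2O·s/L.
C = Vt/(Pplat − PEEP) = 553.0 / (27 − 10) = 553.0/17.0 = 32.529 mL/cmH2O.
τ = R × C = 15.714 × 0.03253 L/cmH2O = 0.5112 s.
Fraction remaining at end-expiration = e^(−Te/τ) = e^(−0.56/0.5112) = 0.3344 → 33.44%.

33.4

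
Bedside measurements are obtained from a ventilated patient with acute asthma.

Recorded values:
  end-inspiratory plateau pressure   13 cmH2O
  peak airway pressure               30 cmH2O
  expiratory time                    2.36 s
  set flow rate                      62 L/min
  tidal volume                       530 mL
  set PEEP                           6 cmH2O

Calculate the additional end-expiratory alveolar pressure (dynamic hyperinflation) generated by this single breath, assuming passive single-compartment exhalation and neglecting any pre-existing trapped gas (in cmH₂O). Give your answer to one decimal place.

Flow: 62 L/min ÷ 60 = 1.0333 L/s.
R = (PIP − Pplat)/V̇ = (30 − 13) / 1.0333 = 17.0/1.0333 = 16.452 cmH2O·s/L.
C = Vt/(Pplat − PEEP) = 530.0 / (13 − 6) = 530.0/7.0 = 75.714 mL/cmH2O.
τ = R × C = 16.452 × 0.07571 L/cmH2O = 1.246 s.
Fraction remaining = e^(−Te/τ) = e^(−2.36/1.246) = 0.1505; trapped volume = 530.0 × 0.1505 = 79.765 mL.
Additional alveolar pressure from trapping ≈ V_trapped / C = 79.765 / 75.714 = 1.054 cmH2O.

1.1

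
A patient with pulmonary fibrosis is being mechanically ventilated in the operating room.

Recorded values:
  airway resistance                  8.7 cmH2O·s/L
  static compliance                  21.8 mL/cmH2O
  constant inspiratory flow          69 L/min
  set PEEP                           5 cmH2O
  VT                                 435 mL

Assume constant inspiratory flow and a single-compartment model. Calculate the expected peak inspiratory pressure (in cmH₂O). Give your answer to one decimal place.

Flow: 69 L/min ÷ 60 = 1.15 L/s.
Equation of motion (constant flow): PIP = Vt/C + R·V̇ + PEEP.
PIP = 435/21.8 + 8.7×1.15 + 5 = 19.954 + 10.005 + 5 = 34.959 cmH2O.

35.0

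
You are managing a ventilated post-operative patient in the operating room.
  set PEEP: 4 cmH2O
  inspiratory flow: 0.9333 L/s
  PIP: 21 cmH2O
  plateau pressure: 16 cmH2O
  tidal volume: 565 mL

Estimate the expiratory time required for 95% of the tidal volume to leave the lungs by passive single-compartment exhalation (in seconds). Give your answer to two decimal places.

R = (PIP − Pplat)/V̇ = (21 − 16) / 0.9333 = 5.0/0.9333 = 5.357 cmH2O·s/L.
C = Vt/(Pplat − PEEP) = 565.0 / (16 − 4) = 565.0/12.0 = 47.083 mL/cmH2O.
τ = R × C = 5.357 × 0.04708 L/cmH2O = 0.2522 s.
t = −τ·ln(1 − 0.95) = −0.2522·ln(0.05) = 0.7555 s.

0.76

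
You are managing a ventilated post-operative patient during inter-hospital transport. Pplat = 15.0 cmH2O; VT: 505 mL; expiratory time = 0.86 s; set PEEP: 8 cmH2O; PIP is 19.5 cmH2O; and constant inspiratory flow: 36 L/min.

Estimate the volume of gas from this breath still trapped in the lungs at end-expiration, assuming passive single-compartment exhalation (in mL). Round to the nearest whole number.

Flow: 36 L/min ÷ 60 = 0.6 L/s.
R = (PIP − Pplat)/V̇ = (19.5 − 15.0) / 0.6 = 4.5/0.6 = 7.5 cmH2O·s/L.
C = Vt/(Pplat − PEEP) = 505.0 / (15.0 − 8) = 505.0/7.0 = 72.143 mL/cmH2O.
τ = R × C = 7.5 × 0.07214 L/cmH2O = 0.5411 s.
Fraction remaining = e^(−Te/τ) = e^(−0.86/0.5411) = 0.2041.
Trapped volume = 505.0 × 0.2041 = 103.07 mL.

103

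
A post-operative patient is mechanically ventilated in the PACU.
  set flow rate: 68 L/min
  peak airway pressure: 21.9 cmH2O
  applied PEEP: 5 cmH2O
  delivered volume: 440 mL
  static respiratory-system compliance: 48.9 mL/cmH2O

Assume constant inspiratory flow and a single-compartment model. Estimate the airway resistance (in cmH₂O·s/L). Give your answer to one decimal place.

Flow: 68 L/min ÷ 60 = 1.1333 L/s.
Equation of motion (constant flow): PIP = Vt/C + R·V̇ + PEEP.
R·V̇ = PIP − Vt/C − PEEP = 21.9 − 440/48.9 − 5 = 21.9 − 8.998 − 5 = 7.902 cmH2O.
R = 7.902 / 1.1333 = 6.973 cmH2O·s/L.

7.0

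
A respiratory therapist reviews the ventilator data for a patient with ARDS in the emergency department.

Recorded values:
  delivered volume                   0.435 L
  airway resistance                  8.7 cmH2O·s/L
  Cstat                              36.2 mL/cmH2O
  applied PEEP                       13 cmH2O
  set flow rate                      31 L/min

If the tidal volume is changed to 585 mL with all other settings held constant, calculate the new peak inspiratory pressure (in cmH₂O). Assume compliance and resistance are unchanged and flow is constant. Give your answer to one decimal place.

33.7

Flow: 31 L/min ÷ 60 = 0.5167 L/s.
PIP = Vt/C + R·V̇ + PEEP (constant-flow equation of motion).
Only the elastic term changes: ΔPIP = ΔVt / C = (585 − 435) / 36.2 = 4.144 cmH2O.
Original PIP = 435/36.2 + 8.7×0.5167 + 13 = 29.512 cmH2O; new PIP = 29.512 + (4.144) = 33.656 cmH2O.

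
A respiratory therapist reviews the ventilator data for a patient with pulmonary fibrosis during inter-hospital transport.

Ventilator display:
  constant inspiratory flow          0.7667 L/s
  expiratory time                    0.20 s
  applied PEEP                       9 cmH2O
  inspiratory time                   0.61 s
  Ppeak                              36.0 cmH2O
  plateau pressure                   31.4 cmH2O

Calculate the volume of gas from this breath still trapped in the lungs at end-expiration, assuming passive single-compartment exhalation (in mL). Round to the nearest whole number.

95

Vt = flow × Ti = 0.7667 L/s × 0.61 s × 1000 mL/L = 467.69 mL.
R = (PIP − Pplat)/V̇ = (36.0 − 31.4) / 0.7667 = 4.6/0.7667 = 6.0 cmH2O·s/L.
C = Vt/(Pplat − PEEP) = 467.69 / (31.4 − 9) = 467.69/22.4 = 20.879 mL/cmH2O.
τ = R × C = 6.0 × 0.02088 L/cmH2O = 0.1253 s.
Fraction remaining = e^(−Te/τ) = e^(−0.20/0.1253) = 0.2027.
Trapped volume = 467.69 × 0.2027 = 94.801 mL.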